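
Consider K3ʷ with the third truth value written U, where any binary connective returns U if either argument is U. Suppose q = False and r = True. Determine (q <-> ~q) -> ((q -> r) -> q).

~q = ~False = True
q <-> ~q = False <-> True = False
q -> r = False -> True = True
(q -> r) -> q = True -> False = False
(q <-> ~q) -> ((q -> r) -> q) = False -> False = True

True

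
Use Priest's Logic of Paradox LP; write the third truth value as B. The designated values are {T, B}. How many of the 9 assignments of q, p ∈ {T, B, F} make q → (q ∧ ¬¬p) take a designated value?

8

Of the 9 assignments, 8 give a value in {T, B}.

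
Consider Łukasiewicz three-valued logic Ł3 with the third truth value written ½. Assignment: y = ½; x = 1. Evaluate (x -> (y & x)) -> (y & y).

1

y & x = ½ & 1 = ½
x -> (y & x) = 1 -> ½ = ½  [min(1, 1−1+½)]
y & y = ½ & ½ = ½
(x -> (y & x)) -> (y & y) = ½ -> ½ = 1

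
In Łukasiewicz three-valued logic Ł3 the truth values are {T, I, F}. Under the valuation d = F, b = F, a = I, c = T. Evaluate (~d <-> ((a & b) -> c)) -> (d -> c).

T

~d = ~F = T
a & b = I & F = F
(a & b) -> c = F -> T = T
~d <-> ((a & b) -> c) = T <-> T = T
d -> c = F -> T = T
(~d <-> ((a & b) -> c)) -> (d -> c) = T -> T = T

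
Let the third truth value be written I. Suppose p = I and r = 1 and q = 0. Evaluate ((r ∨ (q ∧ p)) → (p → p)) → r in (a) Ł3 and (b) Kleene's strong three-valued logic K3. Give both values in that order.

1; 1

In Ł3: q ∧ p = 0 ∧ I = 0
r ∨ (q ∧ p) = 1 ∨ 0 = 1
p → p = I → I = 1
(r ∨ (q ∧ p)) → (p → p) = 1 → 1 = 1
((r ∨ (q ∧ p)) → (p → p)) → r = 1 → 1 = 1
In Kleene's strong three-valued logic K3: q ∧ p = 0 ∧ I = 0
r ∨ (q ∧ p) = 1 ∨ 0 = 1
p → p = I → I = I
(r ∨ (q ∧ p)) → (p → p) = 1 → I = I
((r ∨ (q ∧ p)) → (p → p)) → r = I → 1 = 1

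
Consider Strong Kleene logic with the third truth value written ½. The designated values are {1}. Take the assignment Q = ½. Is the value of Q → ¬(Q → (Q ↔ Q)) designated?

Q ↔ Q = ½ ↔ ½ = ½
Q → (Q ↔ Q) = ½ → ½ = ½  [¬½ ∨ ½]
¬(Q → (Q ↔ Q)) = ¬½ = ½
Q → ¬(Q → (Q ↔ Q)) = ½ → ½ = ½
½ ∉ {1}.

No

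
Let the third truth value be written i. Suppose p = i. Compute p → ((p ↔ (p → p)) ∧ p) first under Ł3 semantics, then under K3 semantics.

In Ł3: p → p = i → i = true  [min(1, 1−½+½)]
p ↔ (p → p) = i ↔ true = i
(p ↔ (p → p)) ∧ p = i ∧ i = i
p → ((p ↔ (p → p)) ∧ p) = i → i = true
In K3: p → p = i → i = i
p ↔ (p → p) = i ↔ i = i
(p ↔ (p → p)) ∧ p = i ∧ i = i
p → ((p ↔ (p → p)) ∧ p) = i → i = i
They differ because Ł3 and K3 treat i differently under implication.

true; i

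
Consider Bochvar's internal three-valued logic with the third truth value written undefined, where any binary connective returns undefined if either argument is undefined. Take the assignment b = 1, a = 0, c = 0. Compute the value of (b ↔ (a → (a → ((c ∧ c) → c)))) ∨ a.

1

c ∧ c = 0 ∧ 0 = 0
(c ∧ c) → c = 0 → 0 = 1
a → ((c ∧ c) → c) = 0 → 1 = 1
a → (a → ((c ∧ c) → c)) = 0 → 1 = 1
b ↔ (a → (a → ((c ∧ c) → c))) = 1 ↔ 1 = 1
(b ↔ (a → (a → ((c ∧ c) → c)))) ∨ a = 1 ∨ 0 = 1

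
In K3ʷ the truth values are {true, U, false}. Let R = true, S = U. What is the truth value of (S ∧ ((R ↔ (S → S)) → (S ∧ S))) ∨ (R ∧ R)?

S → S = U → U = U
R ↔ (S → S) = true ↔ U = U
S ∧ S = U ∧ U = U
(R ↔ (S → S)) → (S ∧ S) = U → U = U
S ∧ ((R ↔ (S → S)) → (S ∧ S)) = U ∧ U = U
R ∧ R = true ∧ true = true
(S ∧ ((R ↔ (S → S)) → (S ∧ S))) ∨ (R ∧ R) = U ∨ true = U

U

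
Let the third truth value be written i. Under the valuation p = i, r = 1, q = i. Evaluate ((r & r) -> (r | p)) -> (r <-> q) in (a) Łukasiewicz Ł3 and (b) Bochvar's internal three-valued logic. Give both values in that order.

In Łukasiewicz Ł3: r & r = 1 & 1 = 1
r | p = 1 | i = 1
(r & r) -> (r | p) = 1 -> 1 = 1
r <-> q = 1 <-> i = i  [1 − |1−½|]
((r & r) -> (r | p)) -> (r <-> q) = 1 -> i = i
In Bochvar's internal three-valued logic: r & r = 1 & 1 = 1
r | p = 1 | i = i
(r & r) -> (r | p) = 1 -> i = i  [any arg is the third value ⇒ result is the third value]
r <-> q = 1 <-> i = i
((r & r) -> (r | p)) -> (r <-> q) = i -> i = i

i; i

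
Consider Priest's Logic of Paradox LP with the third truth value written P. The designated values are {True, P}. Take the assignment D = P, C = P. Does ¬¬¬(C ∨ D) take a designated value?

Yes

C ∨ D = P ∨ P = P
¬(C ∨ D) = ¬P = P
¬¬(C ∨ D) = ¬P = P
¬¬¬(C ∨ D) = ¬P = P
P ∈ {True, P}.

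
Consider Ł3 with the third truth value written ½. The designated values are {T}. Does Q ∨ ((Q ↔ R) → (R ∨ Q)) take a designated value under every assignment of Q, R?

No

Countermodel: Q=½, R=½ gives ½, which is not designated.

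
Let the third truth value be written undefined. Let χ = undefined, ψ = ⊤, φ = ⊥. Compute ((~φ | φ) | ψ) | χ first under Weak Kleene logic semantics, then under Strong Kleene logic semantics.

undefined; ⊤

In Weak Kleene logic: ~φ = ~⊥ = ⊤
~φ | φ = ⊤ | ⊥ = ⊤
(~φ | φ) | ψ = ⊤ | ⊤ = ⊤
((~φ | φ) | ψ) | χ = ⊤ | undefined = undefined
In Strong Kleene logic: ~φ = ~⊥ = ⊤
~φ | φ = ⊤ | ⊥ = ⊤
(~φ | φ) | ψ = ⊤ | ⊤ = ⊤
((~φ | φ) | ψ) | χ = ⊤ | undefined = ⊤
They differ because Weak Kleene logic and Strong Kleene logic treat undefined differently under the binary connectives.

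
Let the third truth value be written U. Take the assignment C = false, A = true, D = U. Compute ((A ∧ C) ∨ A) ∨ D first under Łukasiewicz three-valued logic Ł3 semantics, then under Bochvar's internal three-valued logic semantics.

In Łukasiewicz three-valued logic Ł3: A ∧ C = true ∧ false = false
(A ∧ C) ∨ A = false ∨ true = true
((A ∧ C) ∨ A) ∨ D = true ∨ U = true
In Bochvar's internal three-valued logic: A ∧ C = true ∧ false = false
(A ∧ C) ∨ A = false ∨ true = true
((A ∧ C) ∨ A) ∨ D = true ∨ U = U
They differ because Łukasiewicz three-valued logic Ł3 and Bochvar's internal three-valued logic treat U differently under the binary connectives.

true; U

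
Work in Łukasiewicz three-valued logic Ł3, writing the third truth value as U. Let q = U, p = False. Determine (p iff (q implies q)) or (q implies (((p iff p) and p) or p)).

U

q implies q = U implies U = True  [min(1, 1−½+½)]
p iff (q implies q) = False iff True = False
p iff p = False iff False = True
(p iff p) and p = True and False = False
((p iff p) and p) or p = False or False = False
q implies (((p iff p) and p) or p) = U implies False = U
(p iff (q implies q)) or (q implies (((p iff p) and p) or p)) = False or U = U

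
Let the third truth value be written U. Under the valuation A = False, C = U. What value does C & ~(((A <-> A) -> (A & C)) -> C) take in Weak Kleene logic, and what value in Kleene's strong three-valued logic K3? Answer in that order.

In Weak Kleene logic: A <-> A = False <-> False = True
A & C = False & U = U
(A <-> A) -> (A & C) = True -> U = U
((A <-> A) -> (A & C)) -> C = U -> U = U
~(((A <-> A) -> (A & C)) -> C) = ~U = U
C & ~(((A <-> A) -> (A & C)) -> C) = U & U = U
In Kleene's strong three-valued logic K3: A <-> A = False <-> False = True
A & C = False & U = False
(A <-> A) -> (A & C) = True -> False = False
((A <-> A) -> (A & C)) -> C = False -> U = True
~(((A <-> A) -> (A & C)) -> C) = ~True = False
C & ~(((A <-> A) -> (A & C)) -> C) = U & False = False
They differ because Weak Kleene logic and Kleene's strong three-valued logic K3 treat U differently under the binary connectives.

U; False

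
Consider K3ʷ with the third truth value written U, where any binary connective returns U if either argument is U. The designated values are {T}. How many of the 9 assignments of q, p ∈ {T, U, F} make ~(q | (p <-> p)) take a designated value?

Of the 9 assignments, 0 give a value in {T}.

0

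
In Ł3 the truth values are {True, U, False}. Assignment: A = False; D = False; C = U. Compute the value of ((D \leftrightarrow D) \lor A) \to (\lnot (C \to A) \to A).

U

D \leftrightarrow D = False \leftrightarrow False = True
(D \leftrightarrow D) \lor A = True \lor False = True
C \to A = U \to False = U  [min(1, 1−½+0)]
\lnot (C \to A) = \lnot U = U
\lnot (C \to A) \to A = U \to False = U
((D \leftrightarrow D) \lor A) \to (\lnot (C \to A) \to A) = True \to U = U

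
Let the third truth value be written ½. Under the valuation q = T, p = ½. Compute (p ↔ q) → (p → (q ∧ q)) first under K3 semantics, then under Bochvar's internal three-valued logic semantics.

T; ½

In K3: p ↔ q = ½ ↔ T = ½
q ∧ q = T ∧ T = T
p → (q ∧ q) = ½ → T = T
(p ↔ q) → (p → (q ∧ q)) = ½ → T = T
In Bochvar's internal three-valued logic: p ↔ q = ½ ↔ T = ½
q ∧ q = T ∧ T = T
p → (q ∧ q) = ½ → T = ½  [any arg is the third value ⇒ result is the third value]
(p ↔ q) → (p → (q ∧ q)) = ½ → ½ = ½
They differ because K3 and Bochvar's internal three-valued logic treat ½ differently under the binary connectives.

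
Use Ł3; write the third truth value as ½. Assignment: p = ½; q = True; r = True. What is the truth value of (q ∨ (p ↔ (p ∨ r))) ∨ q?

p ∨ r = ½ ∨ True = True
p ↔ (p ∨ r) = ½ ↔ True = ½
q ∨ (p ↔ (p ∨ r)) = True ∨ ½ = True
(q ∨ (p ↔ (p ∨ r))) ∨ q = True ∨ True = True

True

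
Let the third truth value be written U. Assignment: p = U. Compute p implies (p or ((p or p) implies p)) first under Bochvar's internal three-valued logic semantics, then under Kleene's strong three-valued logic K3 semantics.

U; U

In Bochvar's internal three-valued logic: p or p = U or U = U
(p or p) implies p = U implies U = U  [any arg is the third value ⇒ result is the third value]
p or ((p or p) implies p) = U or U = U
p implies (p or ((p or p) implies p)) = U implies U = U
In Kleene's strong three-valued logic K3: p or p = U or U = U
(p or p) implies p = U implies U = U  [not U or U]
p or ((p or p) implies p) = U or U = U
p implies (p or ((p or p) implies p)) = U implies U = U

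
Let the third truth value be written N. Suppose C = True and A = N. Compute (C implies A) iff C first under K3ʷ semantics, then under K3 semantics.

N; N

In K3ʷ: C implies A = True implies N = N  [any arg is the third value ⇒ result is the third value]
(C implies A) iff C = N iff True = N
In K3: C implies A = True implies N = N  [not True or N]
(C implies A) iff C = N iff True = N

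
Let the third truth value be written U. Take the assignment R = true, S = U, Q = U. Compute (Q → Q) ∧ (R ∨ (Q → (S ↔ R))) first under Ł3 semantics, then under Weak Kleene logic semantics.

true; U

In Ł3: Q → Q = U → U = true  [min(1, 1−½+½)]
S ↔ R = U ↔ true = U
Q → (S ↔ R) = U → U = true
R ∨ (Q → (S ↔ R)) = true ∨ true = true
(Q → Q) ∧ (R ∨ (Q → (S ↔ R))) = true ∧ true = true
In Weak Kleene logic: Q → Q = U → U = U  [any arg is the third value ⇒ result is the third value]
S ↔ R = U ↔ true = U
Q → (S ↔ R) = U → U = U
R ∨ (Q → (S ↔ R)) = true ∨ U = U
(Q → Q) ∧ (R ∨ (Q → (S ↔ R))) = U ∧ U = U
They differ because Ł3 and Weak Kleene logic treat U differently under the binary connectives.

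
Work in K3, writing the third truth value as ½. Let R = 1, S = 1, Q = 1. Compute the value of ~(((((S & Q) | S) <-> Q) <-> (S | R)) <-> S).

0

S & Q = 1 & 1 = 1
(S & Q) | S = 1 | 1 = 1
((S & Q) | S) <-> Q = 1 <-> 1 = 1
S | R = 1 | 1 = 1
(((S & Q) | S) <-> Q) <-> (S | R) = 1 <-> 1 = 1
((((S & Q) | S) <-> Q) <-> (S | R)) <-> S = 1 <-> 1 = 1
~(((((S & Q) | S) <-> Q) <-> (S | R)) <-> S) = ~1 = 0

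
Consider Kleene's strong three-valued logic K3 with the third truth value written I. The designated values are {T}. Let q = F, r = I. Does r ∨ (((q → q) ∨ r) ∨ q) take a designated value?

Yes

q → q = F → F = T
(q → q) ∨ r = T ∨ I = T
((q → q) ∨ r) ∨ q = T ∨ F = T
r ∨ (((q → q) ∨ r) ∨ q) = I ∨ T = T
T ∈ {T}.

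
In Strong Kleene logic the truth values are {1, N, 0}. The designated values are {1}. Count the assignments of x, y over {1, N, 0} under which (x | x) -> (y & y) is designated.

Of the 9 assignments, 5 give a value in {1}.

5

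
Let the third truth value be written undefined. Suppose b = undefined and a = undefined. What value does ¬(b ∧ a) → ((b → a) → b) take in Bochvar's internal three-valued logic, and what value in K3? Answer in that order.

In Bochvar's internal three-valued logic: b ∧ a = undefined ∧ undefined = undefined
¬(b ∧ a) = ¬undefined = undefined
b → a = undefined → undefined = undefined  [any arg is the third value ⇒ result is the third value]
(b → a) → b = undefined → undefined = undefined
¬(b ∧ a) → ((b → a) → b) = undefined → undefined = undefined
In K3: b ∧ a = undefined ∧ undefined = undefined
¬(b ∧ a) = ¬undefined = undefined
b → a = undefined → undefined = undefined  [¬undefined ∨ undefined]
(b → a) → b = undefined → undefined = undefined
¬(b ∧ a) → ((b → a) → b) = undefined → undefined = undefined

undefined; undefined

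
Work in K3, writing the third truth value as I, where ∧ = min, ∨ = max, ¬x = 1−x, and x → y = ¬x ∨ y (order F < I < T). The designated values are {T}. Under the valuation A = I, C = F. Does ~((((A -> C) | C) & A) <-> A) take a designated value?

No

A -> C = I -> F = I  [~I | F]
(A -> C) | C = I | F = I
((A -> C) | C) & A = I & I = I
(((A -> C) | C) & A) <-> A = I <-> I = I
~((((A -> C) | C) & A) <-> A) = ~I = I
I ∉ {T}.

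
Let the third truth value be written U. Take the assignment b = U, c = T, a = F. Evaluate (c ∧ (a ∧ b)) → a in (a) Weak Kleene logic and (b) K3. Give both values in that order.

In Weak Kleene logic: a ∧ b = F ∧ U = U
c ∧ (a ∧ b) = T ∧ U = U
(c ∧ (a ∧ b)) → a = U → F = U
In K3: a ∧ b = F ∧ U = F
c ∧ (a ∧ b) = T ∧ F = F
(c ∧ (a ∧ b)) → a = F → F = T
They differ because Weak Kleene logic and K3 treat U differently under the binary connectives.

U; T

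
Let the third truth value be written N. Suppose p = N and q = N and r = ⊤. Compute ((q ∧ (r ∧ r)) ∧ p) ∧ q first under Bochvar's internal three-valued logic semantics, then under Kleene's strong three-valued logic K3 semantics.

N; N

In Bochvar's internal three-valued logic: r ∧ r = ⊤ ∧ ⊤ = ⊤
q ∧ (r ∧ r) = N ∧ ⊤ = N
(q ∧ (r ∧ r)) ∧ p = N ∧ N = N
((q ∧ (r ∧ r)) ∧ p) ∧ q = N ∧ N = N
In Kleene's strong three-valued logic K3: r ∧ r = ⊤ ∧ ⊤ = ⊤
q ∧ (r ∧ r) = N ∧ ⊤ = N
(q ∧ (r ∧ r)) ∧ p = N ∧ N = N
((q ∧ (r ∧ r)) ∧ p) ∧ q = N ∧ N = N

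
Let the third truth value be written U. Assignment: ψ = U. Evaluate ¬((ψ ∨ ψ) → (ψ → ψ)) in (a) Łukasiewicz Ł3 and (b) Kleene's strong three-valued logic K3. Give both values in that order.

In Łukasiewicz Ł3: ψ ∨ ψ = U ∨ U = U
ψ → ψ = U → U = ⊤
(ψ ∨ ψ) → (ψ → ψ) = U → ⊤ = ⊤
¬((ψ ∨ ψ) → (ψ → ψ)) = ¬⊤ = ⊥
In Kleene's strong three-valued logic K3: ψ ∨ ψ = U ∨ U = U
ψ → ψ = U → U = U  [¬U ∨ U]
(ψ ∨ ψ) → (ψ → ψ) = U → U = U
¬((ψ ∨ ψ) → (ψ → ψ)) = ¬U = U
They differ because Łukasiewicz Ł3 and Kleene's strong three-valued logic K3 treat U differently under implication.

⊥; U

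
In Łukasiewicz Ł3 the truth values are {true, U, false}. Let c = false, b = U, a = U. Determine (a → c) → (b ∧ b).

a → c = U → false = U  [min(1, 1−½+0)]
b ∧ b = U ∧ U = U
(a → c) → (b ∧ b) = U → U = true

true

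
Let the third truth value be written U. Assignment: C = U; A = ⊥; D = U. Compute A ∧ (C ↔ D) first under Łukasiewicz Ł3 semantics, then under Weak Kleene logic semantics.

In Łukasiewicz Ł3: C ↔ D = U ↔ U = ⊤  [1 − |½−½|]
A ∧ (C ↔ D) = ⊥ ∧ ⊤ = ⊥
In Weak Kleene logic: C ↔ D = U ↔ U = U
A ∧ (C ↔ D) = ⊥ ∧ U = U
They differ because Łukasiewicz Ł3 and Weak Kleene logic treat U differently under the binary connectives.

⊥; U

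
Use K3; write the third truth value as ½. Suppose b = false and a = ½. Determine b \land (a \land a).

false

a \land a = ½ \land ½ = ½
b \land (a \land a) = false \land ½ = false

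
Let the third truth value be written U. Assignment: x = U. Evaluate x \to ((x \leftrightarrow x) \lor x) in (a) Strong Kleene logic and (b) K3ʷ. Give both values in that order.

In Strong Kleene logic: x \leftrightarrow x = U \leftrightarrow U = U
(x \leftrightarrow x) \lor x = U \lor U = U
x \to ((x \leftrightarrow x) \lor x) = U \to U = U  [\lnot U \lor U]
In K3ʷ: x \leftrightarrow x = U \leftrightarrow U = U
(x \leftrightarrow x) \lor x = U \lor U = U
x \to ((x \leftrightarrow x) \lor x) = U \to U = U  [any arg is the third value ⇒ result is the third value]

U; U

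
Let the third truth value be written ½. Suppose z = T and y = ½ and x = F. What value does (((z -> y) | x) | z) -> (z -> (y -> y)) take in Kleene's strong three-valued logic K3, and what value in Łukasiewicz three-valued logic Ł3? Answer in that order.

½; T

In Kleene's strong three-valued logic K3: z -> y = T -> ½ = ½  [~T | ½]
(z -> y) | x = ½ | F = ½
((z -> y) | x) | z = ½ | T = T
y -> y = ½ -> ½ = ½
z -> (y -> y) = T -> ½ = ½
(((z -> y) | x) | z) -> (z -> (y -> y)) = T -> ½ = ½
In Łukasiewicz three-valued logic Ł3: z -> y = T -> ½ = ½  [min(1, 1−1+½)]
(z -> y) | x = ½ | F = ½
((z -> y) | x) | z = ½ | T = T
y -> y = ½ -> ½ = T
z -> (y -> y) = T -> T = T
(((z -> y) | x) | z) -> (z -> (y -> y)) = T -> T = T
They differ because Kleene's strong three-valued logic K3 and Łukasiewicz three-valued logic Ł3 treat ½ differently under implication.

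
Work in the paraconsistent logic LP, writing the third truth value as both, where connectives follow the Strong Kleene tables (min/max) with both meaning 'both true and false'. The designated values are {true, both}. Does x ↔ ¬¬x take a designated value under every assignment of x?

Yes

Every assignment of x over {true, both, false} gives a value in {true, both}.
In particular, with x=both: x ↔ ¬¬x = both.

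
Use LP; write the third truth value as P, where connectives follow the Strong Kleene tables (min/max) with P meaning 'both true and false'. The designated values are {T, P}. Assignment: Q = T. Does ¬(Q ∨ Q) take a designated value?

No

Q ∨ Q = T ∨ T = T
¬(Q ∨ Q) = ¬T = F
F ∉ {T, P}.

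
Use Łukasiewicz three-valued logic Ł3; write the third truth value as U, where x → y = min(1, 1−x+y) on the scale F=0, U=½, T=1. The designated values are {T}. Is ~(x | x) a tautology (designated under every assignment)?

No

Countermodel: x=T gives F, which is not designated.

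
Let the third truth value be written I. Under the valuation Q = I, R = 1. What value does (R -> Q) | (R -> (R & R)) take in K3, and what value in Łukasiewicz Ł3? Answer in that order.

1; 1

In K3: R -> Q = 1 -> I = I  [~1 | I]
R & R = 1 & 1 = 1
R -> (R & R) = 1 -> 1 = 1
(R -> Q) | (R -> (R & R)) = I | 1 = 1
In Łukasiewicz Ł3: R -> Q = 1 -> I = I  [min(1, 1−1+½)]
R & R = 1 & 1 = 1
R -> (R & R) = 1 -> 1 = 1
(R -> Q) | (R -> (R & R)) = I | 1 = 1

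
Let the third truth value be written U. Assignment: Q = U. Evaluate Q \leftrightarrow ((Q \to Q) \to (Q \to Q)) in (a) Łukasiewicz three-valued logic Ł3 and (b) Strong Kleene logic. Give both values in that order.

In Łukasiewicz three-valued logic Ł3: Q \to Q = U \to U = 1
Q \to Q = U \to U = 1
(Q \to Q) \to (Q \to Q) = 1 \to 1 = 1
Q \leftrightarrow ((Q \to Q) \to (Q \to Q)) = U \leftrightarrow 1 = U
In Strong Kleene logic: Q \to Q = U \to U = U  [\lnot U \lor U]
Q \to Q = U \to U = U
(Q \to Q) \to (Q \to Q) = U \to U = U
Q \leftrightarrow ((Q \to Q) \to (Q \to Q)) = U \leftrightarrow U = U

U; U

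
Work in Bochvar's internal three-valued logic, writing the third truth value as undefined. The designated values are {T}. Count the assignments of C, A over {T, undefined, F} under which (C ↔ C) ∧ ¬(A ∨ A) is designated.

Designated under: (C=T, A=F); (C=F, A=F).

2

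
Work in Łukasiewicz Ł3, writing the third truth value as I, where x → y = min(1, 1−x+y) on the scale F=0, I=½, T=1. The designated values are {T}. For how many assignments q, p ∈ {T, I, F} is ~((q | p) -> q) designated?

1

Designated under: (q=F, p=T).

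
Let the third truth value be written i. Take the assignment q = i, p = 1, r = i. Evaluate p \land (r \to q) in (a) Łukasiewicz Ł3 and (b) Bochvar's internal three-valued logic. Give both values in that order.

1; i

In Łukasiewicz Ł3: r \to q = i \to i = 1  [min(1, 1−½+½)]
p \land (r \to q) = 1 \land 1 = 1
In Bochvar's internal three-valued logic: r \to q = i \to i = i
p \land (r \to q) = 1 \land i = i
They differ because Łukasiewicz Ł3 and Bochvar's internal three-valued logic treat i differently under the binary connectives.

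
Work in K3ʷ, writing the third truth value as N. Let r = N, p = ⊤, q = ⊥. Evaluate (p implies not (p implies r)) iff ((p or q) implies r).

p implies r = ⊤ implies N = N  [any arg is the third value ⇒ result is the third value]
not (p implies r) = not N = N
p implies not (p implies r) = ⊤ implies N = N
p or q = ⊤ or ⊥ = ⊤
(p or q) implies r = ⊤ implies N = N
(p implies not (p implies r)) iff ((p or q) implies r) = N iff N = N

N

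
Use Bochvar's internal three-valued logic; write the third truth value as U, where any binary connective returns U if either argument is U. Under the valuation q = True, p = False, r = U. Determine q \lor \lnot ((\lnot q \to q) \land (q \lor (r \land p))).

U

\lnot q = \lnot True = False
\lnot q \to q = False \to True = True
r \land p = U \land False = U
q \lor (r \land p) = True \lor U = U
(\lnot q \to q) \land (q \lor (r \land p)) = True \land U = U
\lnot ((\lnot q \to q) \land (q \lor (r \land p))) = \lnot U = U
q \lor \lnot ((\lnot q \to q) \land (q \lor (r \land p))) = True \lor U = U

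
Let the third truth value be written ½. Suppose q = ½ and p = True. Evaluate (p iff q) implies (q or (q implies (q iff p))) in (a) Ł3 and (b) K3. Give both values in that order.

True; ½

In Ł3: p iff q = True iff ½ = ½  [1 − |1−½|]
q iff p = ½ iff True = ½
q implies (q iff p) = ½ implies ½ = True
q or (q implies (q iff p)) = ½ or True = True
(p iff q) implies (q or (q implies (q iff p))) = ½ implies True = True
In K3: p iff q = True iff ½ = ½
q iff p = ½ iff True = ½
q implies (q iff p) = ½ implies ½ = ½  [not ½ or ½]
q or (q implies (q iff p)) = ½ or ½ = ½
(p iff q) implies (q or (q implies (q iff p))) = ½ implies ½ = ½
They differ because Ł3 and K3 treat ½ differently under implication.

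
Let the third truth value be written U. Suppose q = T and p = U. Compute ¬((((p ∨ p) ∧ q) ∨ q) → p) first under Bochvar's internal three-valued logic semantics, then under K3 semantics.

U; U

In Bochvar's internal three-valued logic: p ∨ p = U ∨ U = U
(p ∨ p) ∧ q = U ∧ T = U
((p ∨ p) ∧ q) ∨ q = U ∨ T = U
(((p ∨ p) ∧ q) ∨ q) → p = U → U = U
¬((((p ∨ p) ∧ q) ∨ q) → p) = ¬U = U
In K3: p ∨ p = U ∨ U = U
(p ∨ p) ∧ q = U ∧ T = U
((p ∨ p) ∧ q) ∨ q = U ∨ T = T
(((p ∨ p) ∧ q) ∨ q) → p = T → U = U  [¬T ∨ U]
¬((((p ∨ p) ∧ q) ∨ q) → p) = ¬U = U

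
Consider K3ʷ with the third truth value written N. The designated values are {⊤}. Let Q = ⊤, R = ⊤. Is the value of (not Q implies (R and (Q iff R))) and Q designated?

Yes

not Q = not ⊤ = ⊥
Q iff R = ⊤ iff ⊤ = ⊤
R and (Q iff R) = ⊤ and ⊤ = ⊤
not Q implies (R and (Q iff R)) = ⊥ implies ⊤ = ⊤
(not Q implies (R and (Q iff R))) and Q = ⊤ and ⊤ = ⊤
⊤ ∈ {⊤}.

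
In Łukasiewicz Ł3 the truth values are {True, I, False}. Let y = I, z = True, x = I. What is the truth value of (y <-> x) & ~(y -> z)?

False

y <-> x = I <-> I = True
y -> z = I -> True = True
~(y -> z) = ~True = False
(y <-> x) & ~(y -> z) = True & False = False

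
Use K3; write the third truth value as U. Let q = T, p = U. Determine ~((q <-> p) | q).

F

q <-> p = T <-> U = U
(q <-> p) | q = U | T = T
~((q <-> p) | q) = ~T = F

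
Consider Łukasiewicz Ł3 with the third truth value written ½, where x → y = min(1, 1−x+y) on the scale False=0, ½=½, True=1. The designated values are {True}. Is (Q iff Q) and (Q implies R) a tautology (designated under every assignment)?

No

Countermodel: Q=True, R=½ gives ½, which is not designated.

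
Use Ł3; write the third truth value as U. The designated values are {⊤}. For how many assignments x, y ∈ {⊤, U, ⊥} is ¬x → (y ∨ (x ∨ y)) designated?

Of the 9 assignments, 7 give a value in {⊤}.

7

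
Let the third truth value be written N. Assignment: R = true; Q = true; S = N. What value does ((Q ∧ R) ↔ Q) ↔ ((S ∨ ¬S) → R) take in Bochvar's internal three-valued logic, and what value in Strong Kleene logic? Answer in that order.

N; true

In Bochvar's internal three-valued logic: Q ∧ R = true ∧ true = true
(Q ∧ R) ↔ Q = true ↔ true = true
¬S = ¬N = N
S ∨ ¬S = N ∨ N = N
(S ∨ ¬S) → R = N → true = N  [any arg is the third value ⇒ result is the third value]
((Q ∧ R) ↔ Q) ↔ ((S ∨ ¬S) → R) = true ↔ N = N
In Strong Kleene logic: Q ∧ R = true ∧ true = true
(Q ∧ R) ↔ Q = true ↔ true = true
¬S = ¬N = N
S ∨ ¬S = N ∨ N = N
(S ∨ ¬S) → R = N → true = true  [¬N ∨ true]
((Q ∧ R) ↔ Q) ↔ ((S ∨ ¬S) → R) = true ↔ true = true
They differ because Bochvar's internal three-valued logic and Strong Kleene logic treat N differently under the binary connectives.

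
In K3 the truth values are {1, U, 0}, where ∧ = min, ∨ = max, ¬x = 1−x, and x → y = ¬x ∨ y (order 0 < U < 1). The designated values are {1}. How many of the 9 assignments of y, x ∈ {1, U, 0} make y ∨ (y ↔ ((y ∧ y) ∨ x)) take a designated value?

4

Designated under: (y=1, x=1); (y=1, x=U); (y=1, x=0); (y=0, x=0).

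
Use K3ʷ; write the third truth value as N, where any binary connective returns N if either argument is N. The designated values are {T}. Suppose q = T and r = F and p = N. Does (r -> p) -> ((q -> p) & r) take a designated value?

No

r -> p = F -> N = N  [any arg is the third value ⇒ result is the third value]
q -> p = T -> N = N
(q -> p) & r = N & F = N
(r -> p) -> ((q -> p) & r) = N -> N = N
N ∉ {T}.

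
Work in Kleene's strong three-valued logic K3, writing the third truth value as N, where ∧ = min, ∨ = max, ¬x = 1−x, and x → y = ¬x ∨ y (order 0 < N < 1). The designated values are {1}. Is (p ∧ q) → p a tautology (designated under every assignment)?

Countermodel: p=N, q=1 gives N, which is not designated.

No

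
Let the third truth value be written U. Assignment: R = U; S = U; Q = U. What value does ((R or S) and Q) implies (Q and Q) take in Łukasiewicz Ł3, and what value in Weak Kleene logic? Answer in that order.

true; U

In Łukasiewicz Ł3: R or S = U or U = U
(R or S) and Q = U and U = U
Q and Q = U and U = U
((R or S) and Q) implies (Q and Q) = U implies U = true
In Weak Kleene logic: R or S = U or U = U
(R or S) and Q = U and U = U
Q and Q = U and U = U
((R or S) and Q) implies (Q and Q) = U implies U = U
They differ because Łukasiewicz Ł3 and Weak Kleene logic treat U differently under the binary connectives.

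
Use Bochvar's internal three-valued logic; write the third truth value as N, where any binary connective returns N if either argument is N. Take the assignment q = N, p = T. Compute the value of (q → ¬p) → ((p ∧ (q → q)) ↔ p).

N

¬p = ¬T = F
q → ¬p = N → F = N
q → q = N → N = N
p ∧ (q → q) = T ∧ N = N
(p ∧ (q → q)) ↔ p = N ↔ T = N
(q → ¬p) → ((p ∧ (q → q)) ↔ p) = N → N = N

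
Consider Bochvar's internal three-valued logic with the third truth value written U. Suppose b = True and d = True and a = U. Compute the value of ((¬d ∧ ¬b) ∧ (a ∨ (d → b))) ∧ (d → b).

¬d = ¬True = False
¬b = ¬True = False
¬d ∧ ¬b = False ∧ False = False
d → b = True → True = True
a ∨ (d → b) = U ∨ True = U
(¬d ∧ ¬b) ∧ (a ∨ (d → b)) = False ∧ U = U
d → b = True → True = True
((¬d ∧ ¬b) ∧ (a ∨ (d → b))) ∧ (d → b) = U ∧ True = U

U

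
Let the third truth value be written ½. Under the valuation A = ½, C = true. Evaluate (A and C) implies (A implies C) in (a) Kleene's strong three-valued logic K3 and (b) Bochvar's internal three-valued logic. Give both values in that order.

true; ½

In Kleene's strong three-valued logic K3: A and C = ½ and true = ½
A implies C = ½ implies true = true  [not ½ or true]
(A and C) implies (A implies C) = ½ implies true = true
In Bochvar's internal three-valued logic: A and C = ½ and true = ½
A implies C = ½ implies true = ½  [any arg is the third value ⇒ result is the third value]
(A and C) implies (A implies C) = ½ implies ½ = ½
They differ because Kleene's strong three-valued logic K3 and Bochvar's internal three-valued logic treat ½ differently under the binary connectives.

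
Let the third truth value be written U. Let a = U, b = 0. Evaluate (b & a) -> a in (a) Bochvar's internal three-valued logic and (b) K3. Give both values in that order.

U; 1

In Bochvar's internal three-valued logic: b & a = 0 & U = U
(b & a) -> a = U -> U = U
In K3: b & a = 0 & U = 0
(b & a) -> a = 0 -> U = 1  [~0 | U]
They differ because Bochvar's internal three-valued logic and K3 treat U differently under the binary connectives.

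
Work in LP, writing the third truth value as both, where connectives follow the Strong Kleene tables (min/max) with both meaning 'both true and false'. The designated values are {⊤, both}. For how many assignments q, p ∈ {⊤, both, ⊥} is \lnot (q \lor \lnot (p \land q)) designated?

2

Designated under: (q=both, p=⊤); (q=both, p=both).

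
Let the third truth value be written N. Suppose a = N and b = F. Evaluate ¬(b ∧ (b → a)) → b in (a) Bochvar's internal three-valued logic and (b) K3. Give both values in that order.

In Bochvar's internal three-valued logic: b → a = F → N = N  [any arg is the third value ⇒ result is the third value]
b ∧ (b → a) = F ∧ N = N
¬(b ∧ (b → a)) = ¬N = N
¬(b ∧ (b → a)) → b = N → F = N
In K3: b → a = F → N = T  [¬F ∨ N]
b ∧ (b → a) = F ∧ T = F
¬(b ∧ (b → a)) = ¬F = T
¬(b ∧ (b → a)) → b = T → F = F
They differ because Bochvar's internal three-valued logic and K3 treat N differently under the binary connectives.

N; F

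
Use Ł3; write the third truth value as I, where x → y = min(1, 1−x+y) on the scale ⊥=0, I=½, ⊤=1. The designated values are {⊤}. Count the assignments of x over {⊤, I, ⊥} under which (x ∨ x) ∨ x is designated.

1

x=⊤: ⊤ ✓
x=I: I ·
x=⊥: ⊥ ·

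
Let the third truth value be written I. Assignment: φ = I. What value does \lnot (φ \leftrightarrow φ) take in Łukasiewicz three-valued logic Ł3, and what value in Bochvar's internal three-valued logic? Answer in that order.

False; I

In Łukasiewicz three-valued logic Ł3: φ \leftrightarrow φ = I \leftrightarrow I = True
\lnot (φ \leftrightarrow φ) = \lnot True = False
In Bochvar's internal three-valued logic: φ \leftrightarrow φ = I \leftrightarrow I = I
\lnot (φ \leftrightarrow φ) = \lnot I = I
They differ because Łukasiewicz three-valued logic Ł3 and Bochvar's internal three-valued logic treat I differently under the binary connectives.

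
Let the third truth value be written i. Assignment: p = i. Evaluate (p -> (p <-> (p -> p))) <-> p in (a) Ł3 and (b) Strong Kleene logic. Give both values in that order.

i; i

In Ł3: p -> p = i -> i = 1  [min(1, 1−½+½)]
p <-> (p -> p) = i <-> 1 = i
p -> (p <-> (p -> p)) = i -> i = 1
(p -> (p <-> (p -> p))) <-> p = 1 <-> i = i
In Strong Kleene logic: p -> p = i -> i = i  [~i | i]
p <-> (p -> p) = i <-> i = i
p -> (p <-> (p -> p)) = i -> i = i
(p -> (p <-> (p -> p))) <-> p = i <-> i = i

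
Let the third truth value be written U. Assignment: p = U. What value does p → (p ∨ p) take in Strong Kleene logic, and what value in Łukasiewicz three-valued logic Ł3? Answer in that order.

In Strong Kleene logic: p ∨ p = U ∨ U = U
p → (p ∨ p) = U → U = U  [¬U ∨ U]
In Łukasiewicz three-valued logic Ł3: p ∨ p = U ∨ U = U
p → (p ∨ p) = U → U = T  [min(1, 1−½+½)]
They differ because Strong Kleene logic and Łukasiewicz three-valued logic Ł3 treat U differently under implication.

U; T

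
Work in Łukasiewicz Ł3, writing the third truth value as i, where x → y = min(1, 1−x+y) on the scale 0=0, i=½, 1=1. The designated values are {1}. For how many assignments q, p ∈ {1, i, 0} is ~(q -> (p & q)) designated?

Designated under: (q=1, p=0).

1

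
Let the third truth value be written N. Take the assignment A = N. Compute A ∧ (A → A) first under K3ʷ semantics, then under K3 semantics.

N; N

In K3ʷ: A → A = N → N = N  [any arg is the third value ⇒ result is the third value]
A ∧ (A → A) = N ∧ N = N
In K3: A → A = N → N = N  [¬N ∨ N]
A ∧ (A → A) = N ∧ N = N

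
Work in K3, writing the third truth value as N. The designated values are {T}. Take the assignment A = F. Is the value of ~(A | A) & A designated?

No

A | A = F | F = F
~(A | A) = ~F = T
~(A | A) & A = T & F = F
F ∉ {T}.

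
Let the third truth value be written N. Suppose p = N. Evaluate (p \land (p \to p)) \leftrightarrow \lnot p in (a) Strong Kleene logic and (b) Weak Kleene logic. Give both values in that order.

In Strong Kleene logic: p \to p = N \to N = N  [\lnot N \lor N]
p \land (p \to p) = N \land N = N
\lnot p = \lnot N = N
(p \land (p \to p)) \leftrightarrow \lnot p = N \leftrightarrow N = N
In Weak Kleene logic: p \to p = N \to N = N  [any arg is the third value ⇒ result is the third value]
p \land (p \to p) = N \land N = N
\lnot p = \lnot N = N
(p \land (p \to p)) \leftrightarrow \lnot p = N \leftrightarrow N = N

N; N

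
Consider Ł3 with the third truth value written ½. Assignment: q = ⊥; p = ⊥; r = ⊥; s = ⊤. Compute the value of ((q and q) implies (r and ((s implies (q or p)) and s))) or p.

⊤

q and q = ⊥ and ⊥ = ⊥
q or p = ⊥ or ⊥ = ⊥
s implies (q or p) = ⊤ implies ⊥ = ⊥
(s implies (q or p)) and s = ⊥ and ⊤ = ⊥
r and ((s implies (q or p)) and s) = ⊥ and ⊥ = ⊥
(q and q) implies (r and ((s implies (q or p)) and s)) = ⊥ implies ⊥ = ⊤
((q and q) implies (r and ((s implies (q or p)) and s))) or p = ⊤ or ⊥ = ⊤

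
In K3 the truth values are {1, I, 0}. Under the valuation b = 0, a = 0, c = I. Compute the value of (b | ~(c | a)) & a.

0

c | a = I | 0 = I
~(c | a) = ~I = I
b | ~(c | a) = 0 | I = I
(b | ~(c | a)) & a = I & 0 = 0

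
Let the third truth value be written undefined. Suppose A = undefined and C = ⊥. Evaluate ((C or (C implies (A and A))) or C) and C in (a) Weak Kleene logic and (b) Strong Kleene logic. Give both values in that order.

undefined; ⊥

In Weak Kleene logic: A and A = undefined and undefined = undefined
C implies (A and A) = ⊥ implies undefined = undefined
C or (C implies (A and A)) = ⊥ or undefined = undefined
(C or (C implies (A and A))) or C = undefined or ⊥ = undefined
((C or (C implies (A and A))) or C) and C = undefined and ⊥ = undefined
In Strong Kleene logic: A and A = undefined and undefined = undefined
C implies (A and A) = ⊥ implies undefined = ⊤
C or (C implies (A and A)) = ⊥ or ⊤ = ⊤
(C or (C implies (A and A))) or C = ⊤ or ⊥ = ⊤
((C or (C implies (A and A))) or C) and C = ⊤ and ⊥ = ⊥
They differ because Weak Kleene logic and Strong Kleene logic treat undefined differently under the binary connectives.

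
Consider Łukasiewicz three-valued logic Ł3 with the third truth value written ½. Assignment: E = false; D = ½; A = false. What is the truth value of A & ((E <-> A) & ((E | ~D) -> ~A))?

E <-> A = false <-> false = true
~D = ~½ = ½
E | ~D = false | ½ = ½
~A = ~false = true
(E | ~D) -> ~A = ½ -> true = true  [min(1, 1−½+1)]
(E <-> A) & ((E | ~D) -> ~A) = true & true = true
A & ((E <-> A) & ((E | ~D) -> ~A)) = false & true = false

false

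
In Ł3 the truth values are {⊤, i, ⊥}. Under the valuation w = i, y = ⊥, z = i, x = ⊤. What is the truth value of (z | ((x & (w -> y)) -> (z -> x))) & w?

w -> y = i -> ⊥ = i  [min(1, 1−½+0)]
x & (w -> y) = ⊤ & i = i
z -> x = i -> ⊤ = ⊤
(x & (w -> y)) -> (z -> x) = i -> ⊤ = ⊤
z | ((x & (w -> y)) -> (z -> x)) = i | ⊤ = ⊤
(z | ((x & (w -> y)) -> (z -> x))) & w = ⊤ & i = i

i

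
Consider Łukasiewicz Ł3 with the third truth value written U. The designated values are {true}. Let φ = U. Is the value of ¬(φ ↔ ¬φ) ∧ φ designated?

¬φ = ¬U = U
φ ↔ ¬φ = U ↔ U = true  [1 − |½−½|]
¬(φ ↔ ¬φ) = ¬true = false
¬(φ ↔ ¬φ) ∧ φ = false ∧ U = false
false ∉ {true}.

No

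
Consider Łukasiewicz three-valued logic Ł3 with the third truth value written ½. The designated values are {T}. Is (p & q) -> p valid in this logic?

Yes

Every assignment of p, q over {T, ½, F} gives a value in {T}.
In particular, with p=½, q=½: (p & q) -> p = T.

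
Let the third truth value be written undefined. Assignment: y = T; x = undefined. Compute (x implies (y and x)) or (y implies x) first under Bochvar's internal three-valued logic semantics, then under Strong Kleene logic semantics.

undefined; undefined

In Bochvar's internal three-valued logic: y and x = T and undefined = undefined
x implies (y and x) = undefined implies undefined = undefined  [any arg is the third value ⇒ result is the third value]
y implies x = T implies undefined = undefined
(x implies (y and x)) or (y implies x) = undefined or undefined = undefined
In Strong Kleene logic: y and x = T and undefined = undefined
x implies (y and x) = undefined implies undefined = undefined  [not undefined or undefined]
y implies x = T implies undefined = undefined
(x implies (y and x)) or (y implies x) = undefined or undefined = undefined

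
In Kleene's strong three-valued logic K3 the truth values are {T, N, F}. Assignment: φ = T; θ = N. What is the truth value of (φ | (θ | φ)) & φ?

θ | φ = N | T = T
φ | (θ | φ) = T | T = T
(φ | (θ | φ)) & φ = T & T = T

T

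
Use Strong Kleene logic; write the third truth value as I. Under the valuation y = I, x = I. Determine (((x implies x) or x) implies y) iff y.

x implies x = I implies I = I  [not I or I]
(x implies x) or x = I or I = I
((x implies x) or x) implies y = I implies I = I
(((x implies x) or x) implies y) iff y = I iff I = I

I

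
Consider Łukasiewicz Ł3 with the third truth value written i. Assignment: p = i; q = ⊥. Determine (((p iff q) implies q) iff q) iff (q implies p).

i

p iff q = i iff ⊥ = i  [1 − |½−0|]
(p iff q) implies q = i implies ⊥ = i
((p iff q) implies q) iff q = i iff ⊥ = i
q implies p = ⊥ implies i = ⊤
(((p iff q) implies q) iff q) iff (q implies p) = i iff ⊤ = i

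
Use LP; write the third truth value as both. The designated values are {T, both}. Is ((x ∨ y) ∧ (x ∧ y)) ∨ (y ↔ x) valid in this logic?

Countermodel: x=T, y=F gives F, which is not designated.

No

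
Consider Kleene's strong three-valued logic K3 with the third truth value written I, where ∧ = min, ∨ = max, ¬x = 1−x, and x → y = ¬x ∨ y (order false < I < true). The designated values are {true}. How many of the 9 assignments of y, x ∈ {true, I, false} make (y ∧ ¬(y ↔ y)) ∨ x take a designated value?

3

Designated under: (y=true, x=true); (y=I, x=true); (y=false, x=true).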